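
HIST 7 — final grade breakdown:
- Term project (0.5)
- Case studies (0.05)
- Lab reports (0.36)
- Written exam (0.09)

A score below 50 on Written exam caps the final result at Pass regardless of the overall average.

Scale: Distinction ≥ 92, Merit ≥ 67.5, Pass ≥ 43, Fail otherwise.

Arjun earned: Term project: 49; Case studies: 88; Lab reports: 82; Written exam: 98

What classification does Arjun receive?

Pass

Written exam score 98 ≥ 50: minimum met.
Weighted total:
  Term project 49 × 0.5 = 24.5
  Case studies 88 × 0.05 = 4.4
  Lab reports 82 × 0.36 = 29.52
  Written exam 98 × 0.09 = 8.82
Sum = 67.24
67.24 is ≥ 43 and < 67.5 → Pass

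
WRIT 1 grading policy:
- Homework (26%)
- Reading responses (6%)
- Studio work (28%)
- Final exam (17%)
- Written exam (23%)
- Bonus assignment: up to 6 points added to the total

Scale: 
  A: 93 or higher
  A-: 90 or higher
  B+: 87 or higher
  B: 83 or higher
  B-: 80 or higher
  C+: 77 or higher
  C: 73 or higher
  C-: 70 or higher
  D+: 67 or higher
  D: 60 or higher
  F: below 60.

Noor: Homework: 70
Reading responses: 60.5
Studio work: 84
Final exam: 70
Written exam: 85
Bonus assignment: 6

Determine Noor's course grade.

B-

Weighted total:
  Homework 70 × 0.26 = 18.2
  Reading responses 60.5 × 0.06 = 3.63
  Studio work 84 × 0.28 = 23.52
  Final exam 70 × 0.17 = 11.9
  Written exam 85 × 0.23 = 19.55
Sum = 76.8
Bonus assignment: 76.8 + 6 = 82.8
82.8 is ≥ 80 and < 83 → B-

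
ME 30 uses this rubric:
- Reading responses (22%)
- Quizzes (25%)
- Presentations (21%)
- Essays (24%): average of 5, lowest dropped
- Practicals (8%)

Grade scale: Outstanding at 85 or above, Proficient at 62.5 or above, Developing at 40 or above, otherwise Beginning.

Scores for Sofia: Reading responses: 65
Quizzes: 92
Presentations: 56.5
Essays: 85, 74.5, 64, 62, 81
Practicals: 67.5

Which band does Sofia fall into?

Proficient

Essays: drop 62 → average of remaining 4 = 304.5/4 = 76.125
Weighted total:
  Reading responses 65 × 0.22 = 14.3
  Quizzes 92 × 0.25 = 23
  Presentations 56.5 × 0.21 = 11.865
  Essays 76.125 × 0.24 = 18.27
  Practicals 67.5 × 0.08 = 5.4
Sum = 72.835
72.835 is ≥ 62.5 and < 85 → Proficient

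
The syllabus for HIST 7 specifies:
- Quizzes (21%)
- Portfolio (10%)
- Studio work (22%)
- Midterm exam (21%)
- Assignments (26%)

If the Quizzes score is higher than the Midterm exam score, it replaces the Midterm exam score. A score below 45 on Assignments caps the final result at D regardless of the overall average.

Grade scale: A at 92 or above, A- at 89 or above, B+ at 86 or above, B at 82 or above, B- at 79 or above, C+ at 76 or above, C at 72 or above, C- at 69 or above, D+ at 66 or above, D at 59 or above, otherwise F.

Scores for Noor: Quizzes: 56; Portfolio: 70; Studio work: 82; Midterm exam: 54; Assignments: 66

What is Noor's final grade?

D

Quizzes (56) > Midterm exam (54), so Midterm exam counts as 56.
Assignments score 66 ≥ 45: minimum met.
Weighted total:
  Quizzes 56 × 0.21 = 11.76
  Portfolio 70 × 0.1 = 7
  Studio work 82 × 0.22 = 18.04
  Midterm exam 56 × 0.21 = 11.76
  Assignments 66 × 0.26 = 17.16
Sum = 65.72
65.72 is ≥ 59 and < 66 → D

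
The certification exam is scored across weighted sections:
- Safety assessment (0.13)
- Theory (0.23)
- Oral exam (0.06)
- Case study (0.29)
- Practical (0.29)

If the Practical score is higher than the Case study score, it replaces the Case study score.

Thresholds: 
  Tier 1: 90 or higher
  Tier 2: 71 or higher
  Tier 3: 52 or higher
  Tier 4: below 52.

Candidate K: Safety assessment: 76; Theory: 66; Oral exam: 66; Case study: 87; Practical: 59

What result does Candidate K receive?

Tier 2

Practical (59) ≤ Case study (87), so Case study stays at 87.
Weighted total:
  Safety assessment 76 × 0.13 = 9.88
  Theory 66 × 0.23 = 15.18
  Oral exam 66 × 0.06 = 3.96
  Case study 87 × 0.29 = 25.23
  Practical 59 × 0.29 = 17.11
Sum = 71.36
71.36 is ≥ 71 and < 90 → Tier 2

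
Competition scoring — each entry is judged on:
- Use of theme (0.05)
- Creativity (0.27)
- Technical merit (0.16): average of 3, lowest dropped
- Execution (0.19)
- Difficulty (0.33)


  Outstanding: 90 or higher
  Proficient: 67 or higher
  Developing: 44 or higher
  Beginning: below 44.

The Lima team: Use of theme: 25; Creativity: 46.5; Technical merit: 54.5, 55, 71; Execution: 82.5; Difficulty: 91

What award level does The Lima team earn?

Technical merit: drop 54.5 → average of remaining 2 = 126/2 = 63
Weighted total:
  Use of theme 25 × 0.05 = 1.25
  Creativity 46.5 × 0.27 = 12.555
  Technical merit 63 × 0.16 = 10.08
  Execution 82.5 × 0.19 = 15.675
  Difficulty 91 × 0.33 = 30.03
Sum = 69.59
69.59 is ≥ 67 and < 90 → Proficient

Proficient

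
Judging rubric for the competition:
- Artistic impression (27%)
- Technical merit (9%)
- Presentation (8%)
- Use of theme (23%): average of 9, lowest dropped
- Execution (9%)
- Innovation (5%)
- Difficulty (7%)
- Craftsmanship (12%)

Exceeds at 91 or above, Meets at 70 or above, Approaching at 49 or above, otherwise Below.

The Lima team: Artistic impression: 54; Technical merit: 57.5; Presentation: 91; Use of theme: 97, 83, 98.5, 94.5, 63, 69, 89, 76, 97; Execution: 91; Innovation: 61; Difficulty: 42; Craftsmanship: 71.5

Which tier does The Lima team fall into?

Use of theme: drop 63 → average of remaining 8 = 704/8 = 88
Weighted total:
  Artistic impression 54 × 0.27 = 14.58
  Technical merit 57.5 × 0.09 = 5.175
  Presentation 91 × 0.08 = 7.28
  Use of theme 88 × 0.23 = 20.24
  Execution 91 × 0.09 = 8.19
  Innovation 61 × 0.05 = 3.05
  Difficulty 42 × 0.07 = 2.94
  Craftsmanship 71.5 × 0.12 = 8.58
Sum = 70.035
70.035 is ≥ 70 and < 91 → Meets

Meets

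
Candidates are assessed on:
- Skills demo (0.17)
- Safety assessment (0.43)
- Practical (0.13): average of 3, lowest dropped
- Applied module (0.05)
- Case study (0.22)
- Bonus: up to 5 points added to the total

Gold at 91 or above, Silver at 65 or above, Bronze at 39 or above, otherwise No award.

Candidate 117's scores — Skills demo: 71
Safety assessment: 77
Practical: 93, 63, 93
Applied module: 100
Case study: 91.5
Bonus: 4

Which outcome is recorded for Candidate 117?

Silver

Practical: drop 63 → average of remaining 2 = 186/2 = 93
Weighted total:
  Skills demo 71 × 0.17 = 12.07
  Safety assessment 77 × 0.43 = 33.11
  Practical 93 × 0.13 = 12.09
  Applied module 100 × 0.05 = 5
  Case study 91.5 × 0.22 = 20.13
Sum = 82.4
Bonus: 82.4 + 4 = 86.4
86.4 is ≥ 65 and < 91 → Silver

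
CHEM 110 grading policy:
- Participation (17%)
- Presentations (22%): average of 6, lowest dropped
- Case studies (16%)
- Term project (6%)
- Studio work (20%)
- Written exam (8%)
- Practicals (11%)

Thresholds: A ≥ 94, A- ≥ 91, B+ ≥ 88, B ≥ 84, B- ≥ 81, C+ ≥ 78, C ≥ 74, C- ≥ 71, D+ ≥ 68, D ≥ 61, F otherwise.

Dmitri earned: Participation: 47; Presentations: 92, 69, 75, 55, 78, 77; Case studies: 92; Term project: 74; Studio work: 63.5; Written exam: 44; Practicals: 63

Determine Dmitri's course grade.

D

Presentations: drop 55 → average of remaining 5 = 391/5 = 78.2
Weighted total:
  Participation 47 × 0.17 = 7.99
  Presentations 78.2 × 0.22 = 17.204
  Case studies 92 × 0.16 = 14.72
  Term project 74 × 0.06 = 4.44
  Studio work 63.5 × 0.2 = 12.7
  Written exam 44 × 0.08 = 3.52
  Practicals 63 × 0.11 = 6.93
Sum = 67.504
67.504 is ≥ 61 and < 68 → D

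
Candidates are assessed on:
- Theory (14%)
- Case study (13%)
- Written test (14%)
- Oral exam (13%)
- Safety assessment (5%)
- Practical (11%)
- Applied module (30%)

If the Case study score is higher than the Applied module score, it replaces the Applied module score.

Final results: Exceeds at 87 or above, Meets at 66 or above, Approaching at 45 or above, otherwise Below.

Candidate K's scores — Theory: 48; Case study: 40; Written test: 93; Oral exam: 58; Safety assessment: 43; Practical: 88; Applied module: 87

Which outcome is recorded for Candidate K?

Meets

Case study (40) ≤ Applied module (87), so Applied module stays at 87.
Weighted total:
  Theory 48 × 0.14 = 6.72
  Case study 40 × 0.13 = 5.2
  Written test 93 × 0.14 = 13.02
  Oral exam 58 × 0.13 = 7.54
  Safety assessment 43 × 0.05 = 2.15
  Practical 88 × 0.11 = 9.68
  Applied module 87 × 0.3 = 26.1
Sum = 70.41
70.41 is ≥ 66 and < 87 → Meets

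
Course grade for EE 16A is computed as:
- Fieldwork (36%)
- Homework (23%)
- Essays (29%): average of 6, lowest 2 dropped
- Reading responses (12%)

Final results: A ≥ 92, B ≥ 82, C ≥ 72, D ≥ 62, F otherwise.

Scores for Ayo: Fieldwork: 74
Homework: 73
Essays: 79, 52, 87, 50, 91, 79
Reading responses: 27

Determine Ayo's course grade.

D

Essays: drop 50, 52 → average of remaining 4 = 336/4 = 84
Weighted total:
  Fieldwork 74 × 0.36 = 26.64
  Homework 73 × 0.23 = 16.79
  Essays 84 × 0.29 = 24.36
  Reading responses 27 × 0.12 = 3.24
Sum = 71.03
71.03 is ≥ 62 and < 72 → D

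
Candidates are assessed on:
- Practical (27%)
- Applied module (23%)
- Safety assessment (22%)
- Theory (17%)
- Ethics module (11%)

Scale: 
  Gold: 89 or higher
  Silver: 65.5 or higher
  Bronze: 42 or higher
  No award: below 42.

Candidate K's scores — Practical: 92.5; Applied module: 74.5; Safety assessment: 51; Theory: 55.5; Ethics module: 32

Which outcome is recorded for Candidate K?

Silver

Weighted total:
  Practical 92.5 × 0.27 = 24.975
  Applied module 74.5 × 0.23 = 17.135
  Safety assessment 51 × 0.22 = 11.22
  Theory 55.5 × 0.17 = 9.435
  Ethics module 32 × 0.11 = 3.52
Sum = 66.285
66.285 is ≥ 65.5 and < 89 → Silver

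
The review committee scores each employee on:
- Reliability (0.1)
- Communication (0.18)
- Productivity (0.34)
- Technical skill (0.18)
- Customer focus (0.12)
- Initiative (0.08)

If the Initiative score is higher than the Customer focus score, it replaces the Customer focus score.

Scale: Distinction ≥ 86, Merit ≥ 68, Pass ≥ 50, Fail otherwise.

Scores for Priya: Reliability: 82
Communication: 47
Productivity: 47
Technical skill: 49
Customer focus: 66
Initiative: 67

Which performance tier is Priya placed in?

Pass

Initiative (67) > Customer focus (66), so Customer focus counts as 67.
Weighted total:
  Reliability 82 × 0.1 = 8.2
  Communication 47 × 0.18 = 8.46
  Productivity 47 × 0.34 = 15.98
  Technical skill 49 × 0.18 = 8.82
  Customer focus 67 × 0.12 = 8.04
  Initiative 67 × 0.08 = 5.36
Sum = 54.86
54.86 is ≥ 50 and < 68 → Pass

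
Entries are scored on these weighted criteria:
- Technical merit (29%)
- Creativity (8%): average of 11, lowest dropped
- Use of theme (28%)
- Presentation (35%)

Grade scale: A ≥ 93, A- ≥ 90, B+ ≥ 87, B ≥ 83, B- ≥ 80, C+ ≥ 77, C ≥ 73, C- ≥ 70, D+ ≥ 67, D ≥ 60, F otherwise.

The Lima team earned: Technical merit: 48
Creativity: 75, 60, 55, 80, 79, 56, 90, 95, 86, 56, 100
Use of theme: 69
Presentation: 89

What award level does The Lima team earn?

Creativity: drop 55 → average of remaining 10 = 777/10 = 77.7
Weighted total:
  Technical merit 48 × 0.29 = 13.92
  Creativity 77.7 × 0.08 = 6.216
  Use of theme 69 × 0.28 = 19.32
  Presentation 89 × 0.35 = 31.15
Sum = 70.606
70.606 is ≥ 70 and < 73 → C-

C-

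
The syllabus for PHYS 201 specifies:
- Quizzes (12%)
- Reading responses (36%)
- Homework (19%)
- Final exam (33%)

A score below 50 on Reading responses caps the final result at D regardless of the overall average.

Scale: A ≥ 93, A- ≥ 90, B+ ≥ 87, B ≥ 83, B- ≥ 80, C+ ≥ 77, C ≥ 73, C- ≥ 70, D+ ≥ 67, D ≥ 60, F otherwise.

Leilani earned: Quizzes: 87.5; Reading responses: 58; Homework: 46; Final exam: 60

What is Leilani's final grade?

F

Reading responses score 58 ≥ 50: minimum met.
Weighted total:
  Quizzes 87.5 × 0.12 = 10.5
  Reading responses 58 × 0.36 = 20.88
  Homework 46 × 0.19 = 8.74
  Final exam 60 × 0.33 = 19.8
Sum = 59.92
59.92 < 60 → F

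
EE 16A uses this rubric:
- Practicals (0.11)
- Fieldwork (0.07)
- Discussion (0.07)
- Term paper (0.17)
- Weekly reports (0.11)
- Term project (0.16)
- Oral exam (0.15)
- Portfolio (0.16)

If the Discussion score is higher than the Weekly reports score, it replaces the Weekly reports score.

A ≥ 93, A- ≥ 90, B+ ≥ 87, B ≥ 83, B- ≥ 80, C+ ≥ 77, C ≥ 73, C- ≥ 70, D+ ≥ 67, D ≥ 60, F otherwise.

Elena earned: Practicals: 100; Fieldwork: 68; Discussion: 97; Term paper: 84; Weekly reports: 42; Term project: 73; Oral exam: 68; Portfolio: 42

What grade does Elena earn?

C

Discussion (97) > Weekly reports (42), so Weekly reports counts as 97.
Weighted total:
  Practicals 100 × 0.11 = 11
  Fieldwork 68 × 0.07 = 4.76
  Discussion 97 × 0.07 = 6.79
  Term paper 84 × 0.17 = 14.28
  Weekly reports 97 × 0.11 = 10.67
  Term project 73 × 0.16 = 11.68
  Oral exam 68 × 0.15 = 10.2
  Portfolio 42 × 0.16 = 6.72
Sum = 76.1
76.1 is ≥ 73 and < 77 → C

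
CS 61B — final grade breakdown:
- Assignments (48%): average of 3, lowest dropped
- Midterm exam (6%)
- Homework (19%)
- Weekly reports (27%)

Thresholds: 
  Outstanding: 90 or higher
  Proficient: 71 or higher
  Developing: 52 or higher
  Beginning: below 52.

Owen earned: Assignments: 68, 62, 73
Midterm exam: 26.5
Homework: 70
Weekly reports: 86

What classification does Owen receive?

Proficient

Assignments: drop 62 → average of remaining 2 = 141/2 = 70.5
Weighted total:
  Assignments 70.5 × 0.48 = 33.84
  Midterm exam 26.5 × 0.06 = 1.59
  Homework 70 × 0.19 = 13.3
  Weekly reports 86 × 0.27 = 23.22
Sum = 71.95
71.95 is ≥ 71 and < 90 → Proficient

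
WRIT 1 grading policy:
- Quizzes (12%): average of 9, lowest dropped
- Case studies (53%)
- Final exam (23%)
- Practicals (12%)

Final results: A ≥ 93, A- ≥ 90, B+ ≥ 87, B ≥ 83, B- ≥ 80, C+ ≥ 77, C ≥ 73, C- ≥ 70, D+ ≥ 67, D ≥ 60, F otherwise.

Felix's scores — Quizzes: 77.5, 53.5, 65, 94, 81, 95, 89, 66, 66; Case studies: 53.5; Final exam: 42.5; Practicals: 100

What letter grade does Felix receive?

F

Quizzes: drop 53.5 → average of remaining 8 = 633.5/8 = 79.1875
Weighted total:
  Quizzes 79.1875 × 0.12 = 9.5025
  Case studies 53.5 × 0.53 = 28.355
  Final exam 42.5 × 0.23 = 9.775
  Practicals 100 × 0.12 = 12
Sum = 59.6325
59.6325 < 60 → F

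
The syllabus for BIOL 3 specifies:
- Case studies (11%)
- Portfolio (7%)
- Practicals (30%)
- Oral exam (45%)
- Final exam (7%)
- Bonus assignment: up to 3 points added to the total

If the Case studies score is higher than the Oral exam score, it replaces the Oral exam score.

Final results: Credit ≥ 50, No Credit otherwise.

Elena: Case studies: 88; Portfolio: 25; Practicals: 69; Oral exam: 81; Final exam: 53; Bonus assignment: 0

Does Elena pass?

Credit

Case studies (88) > Oral exam (81), so Oral exam counts as 88.
Weighted total:
  Case studies 88 × 0.11 = 9.68
  Portfolio 25 × 0.07 = 1.75
  Practicals 69 × 0.3 = 20.7
  Oral exam 88 × 0.45 = 39.6
  Final exam 53 × 0.07 = 3.71
Sum = 75.44
Bonus assignment: 75.44 + 0 = 75.44
75.44 ≥ 50 → Credit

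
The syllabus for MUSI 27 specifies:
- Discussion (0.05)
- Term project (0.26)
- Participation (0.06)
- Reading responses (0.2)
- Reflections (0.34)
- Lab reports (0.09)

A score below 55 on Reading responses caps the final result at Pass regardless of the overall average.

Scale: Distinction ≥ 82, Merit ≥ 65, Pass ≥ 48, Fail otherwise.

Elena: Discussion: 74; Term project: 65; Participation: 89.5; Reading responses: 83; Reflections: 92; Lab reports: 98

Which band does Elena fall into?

Distinction

Reading responses score 83 ≥ 55: minimum met.
Weighted total:
  Discussion 74 × 0.05 = 3.7
  Term project 65 × 0.26 = 16.9
  Participation 89.5 × 0.06 = 5.37
  Reading responses 83 × 0.2 = 16.6
  Reflections 92 × 0.34 = 31.28
  Lab reports 98 × 0.09 = 8.82
Sum = 82.67
82.67 ≥ 82 → Distinction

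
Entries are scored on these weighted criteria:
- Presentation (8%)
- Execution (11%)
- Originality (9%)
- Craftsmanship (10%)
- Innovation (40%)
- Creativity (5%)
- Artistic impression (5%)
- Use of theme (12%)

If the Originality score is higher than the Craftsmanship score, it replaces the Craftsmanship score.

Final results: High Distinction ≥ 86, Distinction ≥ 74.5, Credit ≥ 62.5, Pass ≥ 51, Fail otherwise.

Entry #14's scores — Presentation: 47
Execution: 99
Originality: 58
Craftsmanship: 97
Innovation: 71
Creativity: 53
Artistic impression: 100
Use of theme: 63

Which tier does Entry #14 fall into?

Originality (58) ≤ Craftsmanship (97), so Craftsmanship stays at 97.
Weighted total:
  Presentation 47 × 0.08 = 3.76
  Execution 99 × 0.11 = 10.89
  Originality 58 × 0.09 = 5.22
  Craftsmanship 97 × 0.1 = 9.7
  Innovation 71 × 0.4 = 28.4
  Creativity 53 × 0.05 = 2.65
  Artistic impression 100 × 0.05 = 5
  Use of theme 63 × 0.12 = 7.56
Sum = 73.18
73.18 is ≥ 62.5 and < 74.5 → Credit

Credit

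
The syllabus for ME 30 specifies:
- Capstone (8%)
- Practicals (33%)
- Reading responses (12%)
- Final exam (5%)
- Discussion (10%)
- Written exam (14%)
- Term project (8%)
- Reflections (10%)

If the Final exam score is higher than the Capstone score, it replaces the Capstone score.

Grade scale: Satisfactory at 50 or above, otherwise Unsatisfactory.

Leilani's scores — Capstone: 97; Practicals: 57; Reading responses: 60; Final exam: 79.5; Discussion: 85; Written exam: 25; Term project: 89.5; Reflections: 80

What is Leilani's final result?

Satisfactory

Final exam (79.5) ≤ Capstone (97), so Capstone stays at 97.
Weighted total:
  Capstone 97 × 0.08 = 7.76
  Practicals 57 × 0.33 = 18.81
  Reading responses 60 × 0.12 = 7.2
  Final exam 79.5 × 0.05 = 3.975
  Discussion 85 × 0.1 = 8.5
  Written exam 25 × 0.14 = 3.5
  Term project 89.5 × 0.08 = 7.16
  Reflections 80 × 0.1 = 8
Sum = 64.905
64.905 ≥ 50 → Satisfactory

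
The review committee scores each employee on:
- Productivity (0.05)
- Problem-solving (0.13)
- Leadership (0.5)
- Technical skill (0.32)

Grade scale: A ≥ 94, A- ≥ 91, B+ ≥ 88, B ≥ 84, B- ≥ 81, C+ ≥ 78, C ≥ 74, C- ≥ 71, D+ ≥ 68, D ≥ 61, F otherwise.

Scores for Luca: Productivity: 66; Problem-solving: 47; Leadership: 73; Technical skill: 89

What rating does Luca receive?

Weighted total:
  Productivity 66 × 0.05 = 3.3
  Problem-solving 47 × 0.13 = 6.11
  Leadership 73 × 0.5 = 36.5
  Technical skill 89 × 0.32 = 28.48
Sum = 74.39
74.39 is ≥ 74 and < 78 → C

C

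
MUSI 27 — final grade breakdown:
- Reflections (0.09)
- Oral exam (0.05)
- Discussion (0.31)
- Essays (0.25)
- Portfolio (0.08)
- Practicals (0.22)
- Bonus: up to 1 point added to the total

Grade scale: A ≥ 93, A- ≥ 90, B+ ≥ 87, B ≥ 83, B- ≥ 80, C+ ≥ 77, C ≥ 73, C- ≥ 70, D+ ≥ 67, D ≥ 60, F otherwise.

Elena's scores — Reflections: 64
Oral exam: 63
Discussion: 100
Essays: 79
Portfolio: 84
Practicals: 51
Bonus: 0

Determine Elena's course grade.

Weighted total:
  Reflections 64 × 0.09 = 5.76
  Oral exam 63 × 0.05 = 3.15
  Discussion 100 × 0.31 = 31
  Essays 79 × 0.25 = 19.75
  Portfolio 84 × 0.08 = 6.72
  Practicals 51 × 0.22 = 11.22
Sum = 77.6
Bonus: 77.6 + 0 = 77.6
77.6 is ≥ 77 and < 80 → C+

C+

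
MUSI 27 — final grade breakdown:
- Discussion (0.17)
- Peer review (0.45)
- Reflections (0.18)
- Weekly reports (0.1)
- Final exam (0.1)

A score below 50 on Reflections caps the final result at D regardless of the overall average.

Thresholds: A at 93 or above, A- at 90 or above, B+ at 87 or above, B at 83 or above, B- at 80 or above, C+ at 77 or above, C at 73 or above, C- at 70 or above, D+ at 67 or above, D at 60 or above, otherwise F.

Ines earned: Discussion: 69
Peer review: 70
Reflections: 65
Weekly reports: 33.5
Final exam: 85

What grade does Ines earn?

Reflections score 65 ≥ 50: minimum met.
Weighted total:
  Discussion 69 × 0.17 = 11.73
  Peer review 70 × 0.45 = 31.5
  Reflections 65 × 0.18 = 11.7
  Weekly reports 33.5 × 0.1 = 3.35
  Final exam 85 × 0.1 = 8.5
Sum = 66.78
66.78 is ≥ 60 and < 67 → D

D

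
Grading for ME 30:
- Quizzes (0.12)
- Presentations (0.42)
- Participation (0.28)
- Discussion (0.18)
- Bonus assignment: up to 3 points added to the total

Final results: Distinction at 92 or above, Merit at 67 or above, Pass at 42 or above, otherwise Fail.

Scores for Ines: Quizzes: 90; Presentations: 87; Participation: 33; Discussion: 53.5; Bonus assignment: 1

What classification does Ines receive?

Weighted total:
  Quizzes 90 × 0.12 = 10.8
  Presentations 87 × 0.42 = 36.54
  Participation 33 × 0.28 = 9.24
  Discussion 53.5 × 0.18 = 9.63
Sum = 66.21
Bonus assignment: 66.21 + 1 = 67.21
67.21 is ≥ 67 and < 92 → Merit

Merit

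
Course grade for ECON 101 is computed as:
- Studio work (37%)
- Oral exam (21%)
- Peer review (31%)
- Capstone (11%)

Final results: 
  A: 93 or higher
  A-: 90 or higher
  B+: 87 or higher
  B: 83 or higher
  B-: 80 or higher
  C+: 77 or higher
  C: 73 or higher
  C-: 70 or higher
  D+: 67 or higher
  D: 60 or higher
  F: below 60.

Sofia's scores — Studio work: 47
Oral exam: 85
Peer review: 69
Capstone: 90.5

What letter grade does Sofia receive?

D

Weighted total:
  Studio work 47 × 0.37 = 17.39
  Oral exam 85 × 0.21 = 17.85
  Peer review 69 × 0.31 = 21.39
  Capstone 90.5 × 0.11 = 9.955
Sum = 66.585
66.585 is ≥ 60 and < 67 → D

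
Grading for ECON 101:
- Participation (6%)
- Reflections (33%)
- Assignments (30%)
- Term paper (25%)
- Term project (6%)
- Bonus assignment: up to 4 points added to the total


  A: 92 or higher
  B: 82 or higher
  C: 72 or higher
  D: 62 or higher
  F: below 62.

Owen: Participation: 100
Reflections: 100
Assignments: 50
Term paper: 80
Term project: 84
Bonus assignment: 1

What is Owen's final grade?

Weighted total:
  Participation 100 × 0.06 = 6
  Reflections 100 × 0.33 = 33
  Assignments 50 × 0.3 = 15
  Term paper 80 × 0.25 = 20
  Term project 84 × 0.06 = 5.04
Sum = 79.04
Bonus assignment: 79.04 + 1 = 80.04
80.04 is ≥ 72 and < 82 → C

C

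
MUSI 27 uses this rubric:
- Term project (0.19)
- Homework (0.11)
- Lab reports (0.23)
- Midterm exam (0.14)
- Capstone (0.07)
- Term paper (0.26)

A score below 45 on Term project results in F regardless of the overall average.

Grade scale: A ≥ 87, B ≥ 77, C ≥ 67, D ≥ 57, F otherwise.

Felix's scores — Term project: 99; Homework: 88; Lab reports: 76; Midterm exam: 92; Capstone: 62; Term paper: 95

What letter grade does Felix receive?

A

Term project score 99 ≥ 45: minimum met.
Weighted total:
  Term project 99 × 0.19 = 18.81
  Homework 88 × 0.11 = 9.68
  Lab reports 76 × 0.23 = 17.48
  Midterm exam 92 × 0.14 = 12.88
  Capstone 62 × 0.07 = 4.34
  Term paper 95 × 0.26 = 24.7
Sum = 87.89
87.89 ≥ 87 → A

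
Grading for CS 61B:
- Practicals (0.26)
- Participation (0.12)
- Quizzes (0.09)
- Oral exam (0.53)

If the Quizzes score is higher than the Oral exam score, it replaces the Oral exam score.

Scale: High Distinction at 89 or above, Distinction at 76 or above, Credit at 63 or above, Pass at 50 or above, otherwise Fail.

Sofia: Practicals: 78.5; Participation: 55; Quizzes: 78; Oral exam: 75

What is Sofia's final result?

Quizzes (78) > Oral exam (75), so Oral exam counts as 78.
Weighted total:
  Practicals 78.5 × 0.26 = 20.41
  Participation 55 × 0.12 = 6.6
  Quizzes 78 × 0.09 = 7.02
  Oral exam 78 × 0.53 = 41.34
Sum = 75.37
75.37 is ≥ 63 and < 76 → Credit

Credit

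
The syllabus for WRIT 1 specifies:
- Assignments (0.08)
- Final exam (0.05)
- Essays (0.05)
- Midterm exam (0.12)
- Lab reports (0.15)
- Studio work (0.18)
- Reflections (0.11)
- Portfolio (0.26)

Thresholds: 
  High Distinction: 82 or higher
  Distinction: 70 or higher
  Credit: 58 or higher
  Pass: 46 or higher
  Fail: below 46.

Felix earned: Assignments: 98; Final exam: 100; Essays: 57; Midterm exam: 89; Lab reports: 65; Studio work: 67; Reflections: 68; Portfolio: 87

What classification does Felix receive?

Weighted total:
  Assignments 98 × 0.08 = 7.84
  Final exam 100 × 0.05 = 5
  Essays 57 × 0.05 = 2.85
  Midterm exam 89 × 0.12 = 10.68
  Lab reports 65 × 0.15 = 9.75
  Studio work 67 × 0.18 = 12.06
  Reflections 68 × 0.11 = 7.48
  Portfolio 87 × 0.26 = 22.62
Sum = 78.28
78.28 is ≥ 70 and < 82 → Distinction

Distinction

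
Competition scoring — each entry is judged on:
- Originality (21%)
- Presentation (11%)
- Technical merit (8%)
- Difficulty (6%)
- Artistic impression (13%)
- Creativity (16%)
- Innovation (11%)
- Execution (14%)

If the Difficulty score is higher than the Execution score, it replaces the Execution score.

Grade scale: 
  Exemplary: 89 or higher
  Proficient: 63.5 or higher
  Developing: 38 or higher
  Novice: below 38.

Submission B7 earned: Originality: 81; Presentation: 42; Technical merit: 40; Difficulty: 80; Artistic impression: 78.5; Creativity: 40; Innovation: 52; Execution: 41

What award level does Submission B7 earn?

Developing

Difficulty (80) > Execution (41), so Execution counts as 80.
Weighted total:
  Originality 81 × 0.21 = 17.01
  Presentation 42 × 0.11 = 4.62
  Technical merit 40 × 0.08 = 3.2
  Difficulty 80 × 0.06 = 4.8
  Artistic impression 78.5 × 0.13 = 10.205
  Creativity 40 × 0.16 = 6.4
  Innovation 52 × 0.11 = 5.72
  Execution 80 × 0.14 = 11.2
Sum = 63.155
63.155 is ≥ 38 and < 63.5 → Developing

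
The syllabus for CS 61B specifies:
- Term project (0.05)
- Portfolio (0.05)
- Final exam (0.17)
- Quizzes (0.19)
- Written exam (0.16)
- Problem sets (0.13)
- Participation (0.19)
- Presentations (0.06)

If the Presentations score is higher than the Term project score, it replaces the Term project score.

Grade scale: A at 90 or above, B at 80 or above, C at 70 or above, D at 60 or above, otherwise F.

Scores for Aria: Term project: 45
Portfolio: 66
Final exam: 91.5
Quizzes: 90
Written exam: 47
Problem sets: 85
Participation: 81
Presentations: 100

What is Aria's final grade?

Presentations (100) > Term project (45), so Term project counts as 100.
Weighted total:
  Term project 100 × 0.05 = 5
  Portfolio 66 × 0.05 = 3.3
  Final exam 91.5 × 0.17 = 15.555
  Quizzes 90 × 0.19 = 17.1
  Written exam 47 × 0.16 = 7.52
  Problem sets 85 × 0.13 = 11.05
  Participation 81 × 0.19 = 15.39
  Presentations 100 × 0.06 = 6
Sum = 80.915
80.915 is ≥ 80 and < 90 → B

B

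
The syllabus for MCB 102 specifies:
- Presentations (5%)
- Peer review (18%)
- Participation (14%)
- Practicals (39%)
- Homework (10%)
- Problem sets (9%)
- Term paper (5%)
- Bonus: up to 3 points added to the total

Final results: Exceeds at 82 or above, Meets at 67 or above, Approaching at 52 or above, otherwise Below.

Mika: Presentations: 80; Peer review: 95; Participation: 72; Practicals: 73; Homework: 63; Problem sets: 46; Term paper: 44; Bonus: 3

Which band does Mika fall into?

Weighted total:
  Presentations 80 × 0.05 = 4
  Peer review 95 × 0.18 = 17.1
  Participation 72 × 0.14 = 10.08
  Practicals 73 × 0.39 = 28.47
  Homework 63 × 0.1 = 6.3
  Problem sets 46 × 0.09 = 4.14
  Term paper 44 × 0.05 = 2.2
Sum = 72.29
Bonus: 72.29 + 3 = 75.29
75.29 is ≥ 67 and < 82 → Meets

Meets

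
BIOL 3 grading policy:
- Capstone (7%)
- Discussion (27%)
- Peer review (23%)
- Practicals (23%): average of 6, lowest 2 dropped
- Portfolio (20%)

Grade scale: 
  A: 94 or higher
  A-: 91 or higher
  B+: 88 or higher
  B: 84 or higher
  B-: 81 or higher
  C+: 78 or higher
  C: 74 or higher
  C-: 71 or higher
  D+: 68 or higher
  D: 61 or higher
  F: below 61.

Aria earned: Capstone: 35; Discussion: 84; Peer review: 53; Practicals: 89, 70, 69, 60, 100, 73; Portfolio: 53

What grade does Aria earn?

D

Practicals: drop 60, 69 → average of remaining 4 = 332/4 = 83
Weighted total:
  Capstone 35 × 0.07 = 2.45
  Discussion 84 × 0.27 = 22.68
  Peer review 53 × 0.23 = 12.19
  Practicals 83 × 0.23 = 19.09
  Portfolio 53 × 0.2 = 10.6
Sum = 67.01
67.01 is ≥ 61 and < 68 → D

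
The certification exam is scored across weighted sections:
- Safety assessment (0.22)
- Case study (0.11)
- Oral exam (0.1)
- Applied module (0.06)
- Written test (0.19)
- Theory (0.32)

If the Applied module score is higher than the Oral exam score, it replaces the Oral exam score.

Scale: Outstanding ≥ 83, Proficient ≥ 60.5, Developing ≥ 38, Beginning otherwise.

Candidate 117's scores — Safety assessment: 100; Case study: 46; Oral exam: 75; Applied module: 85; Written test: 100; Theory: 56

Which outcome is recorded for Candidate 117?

Applied module (85) > Oral exam (75), so Oral exam counts as 85.
Weighted total:
  Safety assessment 100 × 0.22 = 22
  Case study 46 × 0.11 = 5.06
  Oral exam 85 × 0.1 = 8.5
  Applied module 85 × 0.06 = 5.1
  Written test 100 × 0.19 = 19
  Theory 56 × 0.32 = 17.92
Sum = 77.58
77.58 is ≥ 60.5 and < 83 → Proficient

Proficient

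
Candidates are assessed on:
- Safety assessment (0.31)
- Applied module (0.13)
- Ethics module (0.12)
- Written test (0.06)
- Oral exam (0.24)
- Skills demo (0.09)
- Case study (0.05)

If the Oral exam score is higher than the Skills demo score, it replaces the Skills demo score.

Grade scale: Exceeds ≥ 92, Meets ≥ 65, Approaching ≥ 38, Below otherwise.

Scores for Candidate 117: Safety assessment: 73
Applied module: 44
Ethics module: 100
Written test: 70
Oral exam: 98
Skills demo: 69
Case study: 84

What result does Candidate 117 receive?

Oral exam (98) > Skills demo (69), so Skills demo counts as 98.
Weighted total:
  Safety assessment 73 × 0.31 = 22.63
  Applied module 44 × 0.13 = 5.72
  Ethics module 100 × 0.12 = 12
  Written test 70 × 0.06 = 4.2
  Oral exam 98 × 0.24 = 23.52
  Skills demo 98 × 0.09 = 8.82
  Case study 84 × 0.05 = 4.2
Sum = 81.09
81.09 is ≥ 65 and < 92 → Meets

Meets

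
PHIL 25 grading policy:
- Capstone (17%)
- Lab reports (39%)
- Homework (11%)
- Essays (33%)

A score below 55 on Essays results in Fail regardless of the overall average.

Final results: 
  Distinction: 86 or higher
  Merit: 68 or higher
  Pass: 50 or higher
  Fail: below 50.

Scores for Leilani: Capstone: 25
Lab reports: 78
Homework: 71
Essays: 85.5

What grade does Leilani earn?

Essays score 85.5 ≥ 55: minimum met.
Weighted total:
  Capstone 25 × 0.17 = 4.25
  Lab reports 78 × 0.39 = 30.42
  Homework 71 × 0.11 = 7.81
  Essays 85.5 × 0.33 = 28.215
Sum = 70.695
70.695 is ≥ 68 and < 86 → Merit

Merit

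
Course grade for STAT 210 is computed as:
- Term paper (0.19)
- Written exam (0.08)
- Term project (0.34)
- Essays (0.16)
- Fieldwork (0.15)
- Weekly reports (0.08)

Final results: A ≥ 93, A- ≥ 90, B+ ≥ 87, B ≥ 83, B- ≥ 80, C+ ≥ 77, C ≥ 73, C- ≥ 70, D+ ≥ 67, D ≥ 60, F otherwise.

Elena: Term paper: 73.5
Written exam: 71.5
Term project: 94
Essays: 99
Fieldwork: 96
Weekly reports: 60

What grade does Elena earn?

B

Weighted total:
  Term paper 73.5 × 0.19 = 13.965
  Written exam 71.5 × 0.08 = 5.72
  Term project 94 × 0.34 = 31.96
  Essays 99 × 0.16 = 15.84
  Fieldwork 96 × 0.15 = 14.4
  Weekly reports 60 × 0.08 = 4.8
Sum = 86.685
86.685 is ≥ 83 and < 87 → B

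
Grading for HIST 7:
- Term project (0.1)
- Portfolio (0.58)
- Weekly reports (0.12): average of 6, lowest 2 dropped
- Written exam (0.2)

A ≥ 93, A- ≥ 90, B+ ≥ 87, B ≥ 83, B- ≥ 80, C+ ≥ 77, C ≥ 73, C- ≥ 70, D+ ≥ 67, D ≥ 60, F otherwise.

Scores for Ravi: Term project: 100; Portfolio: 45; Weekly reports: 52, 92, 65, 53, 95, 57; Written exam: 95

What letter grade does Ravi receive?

D

Weekly reports: drop 52, 53 → average of remaining 4 = 309/4 = 77.25
Weighted total:
  Term project 100 × 0.1 = 10
  Portfolio 45 × 0.58 = 26.1
  Weekly reports 77.25 × 0.12 = 9.27
  Written exam 95 × 0.2 = 19
Sum = 64.37
64.37 is ≥ 60 and < 67 → D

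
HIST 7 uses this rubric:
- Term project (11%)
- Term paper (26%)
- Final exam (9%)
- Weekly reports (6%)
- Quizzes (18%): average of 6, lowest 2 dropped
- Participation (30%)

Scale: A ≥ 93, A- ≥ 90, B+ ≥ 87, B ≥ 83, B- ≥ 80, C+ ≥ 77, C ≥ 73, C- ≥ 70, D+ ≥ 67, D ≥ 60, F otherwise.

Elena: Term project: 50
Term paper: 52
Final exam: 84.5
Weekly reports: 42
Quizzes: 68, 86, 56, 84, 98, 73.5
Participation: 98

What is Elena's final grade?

C

Quizzes: drop 56, 68 → average of remaining 4 = 341.5/4 = 85.375
Weighted total:
  Term project 50 × 0.11 = 5.5
  Term paper 52 × 0.26 = 13.52
  Final exam 84.5 × 0.09 = 7.605
  Weekly reports 42 × 0.06 = 2.52
  Quizzes 85.375 × 0.18 = 15.3675
  Participation 98 × 0.3 = 29.4
Sum = 73.9125
73.9125 is ≥ 73 and < 77 → C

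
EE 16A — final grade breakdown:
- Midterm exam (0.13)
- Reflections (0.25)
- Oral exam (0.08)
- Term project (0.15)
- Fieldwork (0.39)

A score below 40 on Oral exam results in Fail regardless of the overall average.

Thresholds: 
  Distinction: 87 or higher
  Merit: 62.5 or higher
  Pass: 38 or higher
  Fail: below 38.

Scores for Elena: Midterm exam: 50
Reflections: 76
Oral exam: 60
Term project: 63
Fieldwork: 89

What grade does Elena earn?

Oral exam score 60 ≥ 40: minimum met.
Weighted total:
  Midterm exam 50 × 0.13 = 6.5
  Reflections 76 × 0.25 = 19
  Oral exam 60 × 0.08 = 4.8
  Term project 63 × 0.15 = 9.45
  Fieldwork 89 × 0.39 = 34.71
Sum = 74.46
74.46 is ≥ 62.5 and < 87 → Merit

Merit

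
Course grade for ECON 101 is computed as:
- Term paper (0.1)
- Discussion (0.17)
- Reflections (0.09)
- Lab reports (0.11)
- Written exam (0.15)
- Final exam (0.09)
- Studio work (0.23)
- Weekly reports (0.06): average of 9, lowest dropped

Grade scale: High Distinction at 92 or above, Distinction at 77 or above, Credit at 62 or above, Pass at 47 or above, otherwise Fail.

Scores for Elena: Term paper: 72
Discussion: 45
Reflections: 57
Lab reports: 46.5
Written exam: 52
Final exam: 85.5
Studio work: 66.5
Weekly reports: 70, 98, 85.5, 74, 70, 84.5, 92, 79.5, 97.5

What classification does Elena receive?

Weekly reports: drop 70 → average of remaining 8 = 681/8 = 85.125
Weighted total:
  Term paper 72 × 0.1 = 7.2
  Discussion 45 × 0.17 = 7.65
  Reflections 57 × 0.09 = 5.13
  Lab reports 46.5 × 0.11 = 5.115
  Written exam 52 × 0.15 = 7.8
  Final exam 85.5 × 0.09 = 7.695
  Studio work 66.5 × 0.23 = 15.295
  Weekly reports 85.125 × 0.06 = 5.1075
Sum = 60.9925
60.9925 is ≥ 47 and < 62 → Pass

Pass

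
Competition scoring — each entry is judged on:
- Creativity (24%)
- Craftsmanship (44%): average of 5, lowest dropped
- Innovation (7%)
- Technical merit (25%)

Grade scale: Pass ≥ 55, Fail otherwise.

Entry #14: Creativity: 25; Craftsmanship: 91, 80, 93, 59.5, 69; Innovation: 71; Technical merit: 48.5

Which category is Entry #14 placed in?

Craftsmanship: drop 59.5 → average of remaining 4 = 333/4 = 83.25
Weighted total:
  Creativity 25 × 0.24 = 6
  Craftsmanship 83.25 × 0.44 = 36.63
  Innovation 71 × 0.07 = 4.97
  Technical merit 48.5 × 0.25 = 12.125
Sum = 59.725
59.725 ≥ 55 → Pass

Pass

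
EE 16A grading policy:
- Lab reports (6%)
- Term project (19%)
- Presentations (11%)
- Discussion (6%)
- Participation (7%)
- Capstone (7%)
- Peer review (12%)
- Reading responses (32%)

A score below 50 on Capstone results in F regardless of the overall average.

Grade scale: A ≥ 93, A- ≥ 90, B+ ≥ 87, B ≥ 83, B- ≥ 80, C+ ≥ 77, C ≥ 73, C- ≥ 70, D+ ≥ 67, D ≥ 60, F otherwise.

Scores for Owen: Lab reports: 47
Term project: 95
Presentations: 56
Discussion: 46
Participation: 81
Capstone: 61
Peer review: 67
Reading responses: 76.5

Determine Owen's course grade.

Capstone score 61 ≥ 50: minimum met.
Weighted total:
  Lab reports 47 × 0.06 = 2.82
  Term project 95 × 0.19 = 18.05
  Presentations 56 × 0.11 = 6.16
  Discussion 46 × 0.06 = 2.76
  Participation 81 × 0.07 = 5.67
  Capstone 61 × 0.07 = 4.27
  Peer review 67 × 0.12 = 8.04
  Reading responses 76.5 × 0.32 = 24.48
Sum = 72.25
72.25 is ≥ 70 and < 73 → C-

C-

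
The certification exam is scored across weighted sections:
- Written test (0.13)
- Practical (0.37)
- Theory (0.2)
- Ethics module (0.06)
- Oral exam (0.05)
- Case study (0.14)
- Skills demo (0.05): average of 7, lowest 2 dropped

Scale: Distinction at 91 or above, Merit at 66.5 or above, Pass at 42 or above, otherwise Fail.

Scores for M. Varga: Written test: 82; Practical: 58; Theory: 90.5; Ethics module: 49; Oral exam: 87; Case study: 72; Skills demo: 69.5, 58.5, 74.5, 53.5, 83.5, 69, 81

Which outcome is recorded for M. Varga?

Merit

Skills demo: drop 53.5, 58.5 → average of remaining 5 = 377.5/5 = 75.5
Weighted total:
  Written test 82 × 0.13 = 10.66
  Practical 58 × 0.37 = 21.46
  Theory 90.5 × 0.2 = 18.1
  Ethics module 49 × 0.06 = 2.94
  Oral exam 87 × 0.05 = 4.35
  Case study 72 × 0.14 = 10.08
  Skills demo 75.5 × 0.05 = 3.775
Sum = 71.365
71.365 is ≥ 66.5 and < 91 → Merit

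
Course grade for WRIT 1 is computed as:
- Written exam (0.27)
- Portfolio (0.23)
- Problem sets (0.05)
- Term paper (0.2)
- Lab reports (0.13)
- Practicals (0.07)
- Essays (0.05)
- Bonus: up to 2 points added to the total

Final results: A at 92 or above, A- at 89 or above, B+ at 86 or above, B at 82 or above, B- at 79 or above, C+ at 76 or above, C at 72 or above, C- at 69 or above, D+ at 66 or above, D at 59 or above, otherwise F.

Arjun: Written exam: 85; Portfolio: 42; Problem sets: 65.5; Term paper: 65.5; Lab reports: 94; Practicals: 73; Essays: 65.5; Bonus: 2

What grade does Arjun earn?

C-

Weighted total:
  Written exam 85 × 0.27 = 22.95
  Portfolio 42 × 0.23 = 9.66
  Problem sets 65.5 × 0.05 = 3.275
  Term paper 65.5 × 0.2 = 13.1
  Lab reports 94 × 0.13 = 12.22
  Practicals 73 × 0.07 = 5.11
  Essays 65.5 × 0.05 = 3.275
Sum = 69.59
Bonus: 69.59 + 2 = 71.59
71.59 is ≥ 69 and < 72 → C-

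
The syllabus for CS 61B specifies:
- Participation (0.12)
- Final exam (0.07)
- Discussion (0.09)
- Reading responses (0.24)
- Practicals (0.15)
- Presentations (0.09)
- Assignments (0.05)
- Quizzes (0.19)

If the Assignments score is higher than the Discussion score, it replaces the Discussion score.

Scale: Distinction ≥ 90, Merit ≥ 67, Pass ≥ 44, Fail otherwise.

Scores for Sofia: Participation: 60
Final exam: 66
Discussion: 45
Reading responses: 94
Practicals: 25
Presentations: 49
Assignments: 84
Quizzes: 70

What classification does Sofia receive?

Assignments (84) > Discussion (45), so Discussion counts as 84.
Weighted total:
  Participation 60 × 0.12 = 7.2
  Final exam 66 × 0.07 = 4.62
  Discussion 84 × 0.09 = 7.56
  Reading responses 94 × 0.24 = 22.56
  Practicals 25 × 0.15 = 3.75
  Presentations 49 × 0.09 = 4.41
  Assignments 84 × 0.05 = 4.2
  Quizzes 70 × 0.19 = 13.3
Sum = 67.6
67.6 is ≥ 67 and < 90 → Merit

Merit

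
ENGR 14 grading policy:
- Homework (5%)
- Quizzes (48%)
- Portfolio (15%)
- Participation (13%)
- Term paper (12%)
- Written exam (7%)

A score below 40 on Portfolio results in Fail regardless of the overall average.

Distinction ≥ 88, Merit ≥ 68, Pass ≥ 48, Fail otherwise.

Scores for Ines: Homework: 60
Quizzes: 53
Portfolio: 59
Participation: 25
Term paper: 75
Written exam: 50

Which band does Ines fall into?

Pass

Portfolio score 59 ≥ 40: minimum met.
Weighted total:
  Homework 60 × 0.05 = 3
  Quizzes 53 × 0.48 = 25.44
  Portfolio 59 × 0.15 = 8.85
  Participation 25 × 0.13 = 3.25
  Term paper 75 × 0.12 = 9
  Written exam 50 × 0.07 = 3.5
Sum = 53.04
53.04 is ≥ 48 and < 68 → Pass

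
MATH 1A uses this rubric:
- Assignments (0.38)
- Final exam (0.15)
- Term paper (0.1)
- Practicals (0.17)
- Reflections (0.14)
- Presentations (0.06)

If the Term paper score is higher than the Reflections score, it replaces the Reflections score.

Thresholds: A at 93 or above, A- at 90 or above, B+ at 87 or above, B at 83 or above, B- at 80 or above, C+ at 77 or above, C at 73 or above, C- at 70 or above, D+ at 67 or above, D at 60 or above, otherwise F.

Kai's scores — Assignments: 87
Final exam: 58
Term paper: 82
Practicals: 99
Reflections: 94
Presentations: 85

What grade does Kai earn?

Term paper (82) ≤ Reflections (94), so Reflections stays at 94.
Weighted total:
  Assignments 87 × 0.38 = 33.06
  Final exam 58 × 0.15 = 8.7
  Term paper 82 × 0.1 = 8.2
  Practicals 99 × 0.17 = 16.83
  Reflections 94 × 0.14 = 13.16
  Presentations 85 × 0.06 = 5.1
Sum = 85.05
85.05 is ≥ 83 and < 87 → B

B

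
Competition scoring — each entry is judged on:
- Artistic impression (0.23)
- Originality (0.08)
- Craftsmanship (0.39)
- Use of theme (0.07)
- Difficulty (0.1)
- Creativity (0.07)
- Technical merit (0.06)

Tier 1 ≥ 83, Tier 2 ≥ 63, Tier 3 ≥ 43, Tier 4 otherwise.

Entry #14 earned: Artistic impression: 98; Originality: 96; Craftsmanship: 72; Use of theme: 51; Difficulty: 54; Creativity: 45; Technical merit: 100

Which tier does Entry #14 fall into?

Tier 2

Weighted total:
  Artistic impression 98 × 0.23 = 22.54
  Originality 96 × 0.08 = 7.68
  Craftsmanship 72 × 0.39 = 28.08
  Use of theme 51 × 0.07 = 3.57
  Difficulty 54 × 0.1 = 5.4
  Creativity 45 × 0.07 = 3.15
  Technical merit 100 × 0.06 = 6
Sum = 76.42
76.42 is ≥ 63 and < 83 → Tier 2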